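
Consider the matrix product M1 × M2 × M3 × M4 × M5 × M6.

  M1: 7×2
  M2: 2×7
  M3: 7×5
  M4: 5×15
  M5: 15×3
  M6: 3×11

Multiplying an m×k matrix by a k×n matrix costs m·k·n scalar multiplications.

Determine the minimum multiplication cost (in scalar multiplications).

530

Adjacent pairs: M1M2 = 7·2·7 = 98; M2M3 = 2·7·5 = 70; M3M4 = 7·5·15 = 525; M4M5 = 5·15·3 = 225; M5M6 = 15·3·11 = 495.
Length 3: M1..M3: k=1: 0+70+7·2·5=140; k=2: 98+0+7·7·5=343 → min 140 | M2..M4: k=2: 0+525+2·7·15=735; k=3: 70+0+2·5·15=220 → min 220 | M3..M5: k=3: 0+225+7·5·3=330; k=4: 525+0+7·15·3=840 → min 330 | M4..M6: k=4: 0+495+5·15·11=1320; k=5: 225+0+5·3·11=390 → min 390.
Length 4: M1..M4: k=1: 0+220+7·2·15=430; k=2: 98+525+7·7·15=1358; k=3: 140+0+7·5·15=665 → min 430 | M2..M5: k=2: 0+330+2·7·3=372; k=3: 70+225+2·5·3=325; k=4: 220+0+2·15·3=310 → min 310 | M3..M6: k=3: 0+390+7·5·11=775; k=4: 525+495+7·15·11=2175; k=5: 330+0+7·3·11=561 → min 561.
Length 5: M1..M5: k=1: 0+310+7·2·3=352; k=2: 98+330+7·7·3=575; k=3: 140+225+7·5·3=470; k=4: 430+0+7·15·3=745 → min 352 | M2..M6: k=2: 0+561+2·7·11=715; k=3: 70+390+2·5·11=570; k=4: 220+495+2·15·11=1045; k=5: 310+0+2·3·11=376 → min 376.
Length 6: M1..M6: k=1: 0+376+7·2·11=530; k=2: 98+561+7·7·11=1198; k=3: 140+390+7·5·11=915; k=4: 430+495+7·15·11=2080; k=5: 352+0+7·3·11=583 → min 530.
Optimal order: (M1 × ((((M2 × M3) × M4) × M5) × M6)) with cost 530.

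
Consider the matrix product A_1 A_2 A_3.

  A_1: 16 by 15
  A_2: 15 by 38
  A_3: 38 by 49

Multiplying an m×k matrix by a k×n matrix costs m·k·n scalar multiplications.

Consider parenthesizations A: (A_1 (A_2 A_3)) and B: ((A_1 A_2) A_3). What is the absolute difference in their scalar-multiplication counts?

778

Order A = (A_1 (A_2 A_3)): (A_2 A_3): 15×38 by 38×49 → 15×49, cost 15·38·49 = 27930; (A_1 (A_2 A_3)): 16×15 by 15×49 → 16×49, cost 16·15·49 = 11760; cumulative 39690. Total 39690.
Order B = ((A_1 A_2) A_3): (A_1 A_2): 16×15 by 15×38 → 16×38, cost 16·15·38 = 9120; ((A_1 A_2) A_3): 16×38 by 38×49 → 16×49, cost 16·38·49 = 29792; cumulative 38912. Total 38912.
Difference: |39690 − 38912| = 778.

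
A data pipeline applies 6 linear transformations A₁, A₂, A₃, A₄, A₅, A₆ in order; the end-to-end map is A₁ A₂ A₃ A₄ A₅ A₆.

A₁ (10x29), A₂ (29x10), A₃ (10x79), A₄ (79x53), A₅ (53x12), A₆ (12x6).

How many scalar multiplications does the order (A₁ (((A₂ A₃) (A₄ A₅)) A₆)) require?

104474

(A₂ A₃): 29×10 by 10×79 → 29×79, cost 29·10·79 = 22910
(A₄ A₅): 79×53 by 53×12 → 79×12, cost 79·53·12 = 50244
((A₂ A₃) (A₄ A₅)): 29×79 by 79×12 → 29×12, cost 29·79·12 = 27492; cumulative 100646
(((A₂ A₃) (A₄ A₅)) A₆): 29×12 by 12×6 → 29×6, cost 29·12·6 = 2088; cumulative 102734
(A₁ (((A₂ A₃) (A₄ A₅)) A₆)): 10×29 by 29×6 → 10×6, cost 10·29·6 = 1740; cumulative 104474
Total: 104474 scalar multiplications.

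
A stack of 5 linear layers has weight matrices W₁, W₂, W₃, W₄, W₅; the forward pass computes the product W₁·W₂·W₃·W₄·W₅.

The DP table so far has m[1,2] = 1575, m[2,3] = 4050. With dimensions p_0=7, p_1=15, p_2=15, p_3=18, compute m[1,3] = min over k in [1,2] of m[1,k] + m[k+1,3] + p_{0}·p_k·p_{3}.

3465

m[1,3] = min over k∈[1,2] of m[1,k]+m[k+1,3]+p_{0}·p_k·p_{3}.
k=1: 0 + 4050 + 7·15·18 = 5940; k=2: 1575 + 0 + 7·15·18 = 3465.
Minimum: 3465 at k=2.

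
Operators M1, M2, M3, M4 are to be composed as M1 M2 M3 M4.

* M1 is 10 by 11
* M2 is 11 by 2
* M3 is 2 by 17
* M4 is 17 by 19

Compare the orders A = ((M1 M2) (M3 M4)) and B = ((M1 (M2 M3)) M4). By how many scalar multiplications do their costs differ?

4228

Order A = ((M1 M2) (M3 M4)): (M1 M2): 10×11 by 11×2 → 10×2, cost 10·11·2 = 220; (M3 M4): 2×17 by 17×19 → 2×19, cost 2·17·19 = 646; ((M1 M2) (M3 M4)): 10×2 by 2×19 → 10×19, cost 10·2·19 = 380; cumulative 1246. Total 1246.
Order B = ((M1 (M2 M3)) M4): (M2 M3): 11×2 by 2×17 → 11×17, cost 11·2·17 = 374; (M1 (M2 M3)): 10×11 by 11×17 → 10×17, cost 10·11·17 = 1870; cumulative 2244; ((M1 (M2 M3)) M4): 10×17 by 17×19 → 10×19, cost 10·17·19 = 3230; cumulative 5474. Total 5474.
Difference: |1246 − 5474| = 4228.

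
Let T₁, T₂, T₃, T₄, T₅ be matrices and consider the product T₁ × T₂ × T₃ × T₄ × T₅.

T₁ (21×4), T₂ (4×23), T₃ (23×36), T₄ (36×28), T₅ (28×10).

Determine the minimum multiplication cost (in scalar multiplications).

9304

Adjacent pairs: T₁T₂ = 21·4·23 = 1932; T₂T₃ = 4·23·36 = 3312; T₃T₄ = 23·36·28 = 23184; T₄T₅ = 36·28·10 = 10080.
Length 3: T₁..T₃: k=1: 0+3312+21·4·36=6336; k=2: 1932+0+21·23·36=19320 → min 6336 | T₂..T₄: k=2: 0+23184+4·23·28=25760; k=3: 3312+0+4·36·28=7344 → min 7344 | T₃..T₅: k=3: 0+10080+23·36·10=18360; k=4: 23184+0+23·28·10=29624 → min 18360.
Length 4: T₁..T₄: k=1: 0+7344+21·4·28=9696; k=2: 1932+23184+21·23·28=38640; k=3: 6336+0+21·36·28=27504 → min 9696 | T₂..T₅: k=2: 0+18360+4·23·10=19280; k=3: 3312+10080+4·36·10=14832; k=4: 7344+0+4·28·10=8464 → min 8464.
Length 5: T₁..T₅: k=1: 0+8464+21·4·10=9304; k=2: 1932+18360+21·23·10=25122; k=3: 6336+10080+21·36·10=23976; k=4: 9696+0+21·28·10=15576 → min 9304.
Optimal order: (T₁ × (((T₂ × T₃) × T₄) × T₅)) with cost 9304.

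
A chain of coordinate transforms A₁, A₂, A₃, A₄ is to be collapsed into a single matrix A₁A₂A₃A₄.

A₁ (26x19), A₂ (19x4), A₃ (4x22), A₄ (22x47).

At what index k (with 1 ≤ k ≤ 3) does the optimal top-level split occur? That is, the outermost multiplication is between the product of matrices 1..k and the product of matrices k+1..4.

2

Adjacent pairs: A₁A₂ = 26·19·4 = 1976; A₂A₃ = 19·4·22 = 1672; A₃A₄ = 4·22·47 = 4136.
Length 3: A₁..A₃: k=1: 0+1672+26·19·22=12540; k=2: 1976+0+26·4·22=4264 → min 4264 | A₂..A₄: k=2: 0+4136+19·4·47=7708; k=3: 1672+0+19·22·47=21318 → min 7708.
Top-level splits: k=1: (A₁..A₁)·(A₂..A₄) → 0+7708+26·19·47 = 30926; k=2: (A₁..A₂)·(A₃..A₄) → 1976+4136+26·4·47 = 11000; k=3: (A₁..A₃)·(A₄..A₄) → 4264+0+26·22·47 = 31148.
Best split is after A₂, i.e. k = 2.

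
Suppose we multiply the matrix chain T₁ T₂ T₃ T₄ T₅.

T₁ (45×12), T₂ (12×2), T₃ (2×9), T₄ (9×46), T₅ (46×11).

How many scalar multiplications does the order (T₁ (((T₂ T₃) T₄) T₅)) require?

17196

(T₂ T₃): 12×2 by 2×9 → 12×9, cost 12·2·9 = 216
((T₂ T₃) T₄): 12×9 by 9×46 → 12×46, cost 12·9·46 = 4968; cumulative 5184
(((T₂ T₃) T₄) T₅): 12×46 by 46×11 → 12×11, cost 12·46·11 = 6072; cumulative 11256
(T₁ (((T₂ T₃) T₄) T₅)): 45×12 by 12×11 → 45×11, cost 45·12·11 = 5940; cumulative 17196
Total: 17196 scalar multiplications.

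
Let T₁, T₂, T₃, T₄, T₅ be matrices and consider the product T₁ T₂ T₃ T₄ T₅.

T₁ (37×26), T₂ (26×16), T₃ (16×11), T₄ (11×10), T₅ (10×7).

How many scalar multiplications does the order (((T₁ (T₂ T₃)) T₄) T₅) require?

21818

(T₂ T₃): 26×16 by 16×11 → 26×11, cost 26·16·11 = 4576
(T₁ (T₂ T₃)): 37×26 by 26×11 → 37×11, cost 37·26·11 = 10582; cumulative 15158
((T₁ (T₂ T₃)) T₄): 37×11 by 11×10 → 37×10, cost 37·11·10 = 4070; cumulative 19228
(((T₁ (T₂ T₃)) T₄) T₅): 37×10 by 10×7 → 37×7, cost 37·10·7 = 2590; cumulative 21818
Total: 21818 scalar multiplications.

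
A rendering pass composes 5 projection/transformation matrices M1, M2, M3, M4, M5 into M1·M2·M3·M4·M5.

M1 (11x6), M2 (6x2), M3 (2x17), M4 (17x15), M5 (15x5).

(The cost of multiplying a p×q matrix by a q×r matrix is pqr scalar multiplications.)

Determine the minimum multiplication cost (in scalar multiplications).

902

Adjacent pairs: M1M2 = 11·6·2 = 132; M2M3 = 6·2·17 = 204; M3M4 = 2·17·15 = 510; M4M5 = 17·15·5 = 1275.
Length 3: M1..M3: k=1: 0+204+11·6·17=1326; k=2: 132+0+11·2·17=506 → min 506 | M2..M4: k=2: 0+510+6·2·15=690; k=3: 204+0+6·17·15=1734 → min 690 | M3..M5: k=3: 0+1275+2·17·5=1445; k=4: 510+0+2·15·5=660 → min 660.
Length 4: M1..M4: k=1: 0+690+11·6·15=1680; k=2: 132+510+11·2·15=972; k=3: 506+0+11·17·15=3311 → min 972 | M2..M5: k=2: 0+660+6·2·5=720; k=3: 204+1275+6·17·5=1989; k=4: 690+0+6·15·5=1140 → min 720.
Length 5: M1..M5: k=1: 0+720+11·6·5=1050; k=2: 132+660+11·2·5=902; k=3: 506+1275+11·17·5=2716; k=4: 972+0+11·15·5=1797 → min 902.
Optimal order: ((M1·M2)·((M3·M4)·M5)) with cost 902.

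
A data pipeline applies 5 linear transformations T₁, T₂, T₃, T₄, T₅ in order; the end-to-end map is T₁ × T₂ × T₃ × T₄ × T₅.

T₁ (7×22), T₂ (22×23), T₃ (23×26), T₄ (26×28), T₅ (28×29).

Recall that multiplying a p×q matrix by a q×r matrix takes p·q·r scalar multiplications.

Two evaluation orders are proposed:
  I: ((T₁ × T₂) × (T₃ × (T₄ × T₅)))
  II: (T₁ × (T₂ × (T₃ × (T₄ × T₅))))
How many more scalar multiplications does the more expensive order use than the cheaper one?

10929

Order I = ((T₁ × T₂) × (T₃ × (T₄ × T₅))): (T₁ × T₂): 7×22 by 22×23 → 7×23, cost 7·22·23 = 3542; (T₄ × T₅): 26×28 by 28×29 → 26×29, cost 26·28·29 = 21112; (T₃ × (T₄ × T₅)): 23×26 by 26×29 → 23×29, cost 23·26·29 = 17342; cumulative 38454; ((T₁ × T₂) × (T₃ × (T₄ × T₅))): 7×23 by 23×29 → 7×29, cost 7·23·29 = 4669; cumulative 46665. Total 46665.
Order II = (T₁ × (T₂ × (T₃ × (T₄ × T₅)))): (T₄ × T₅): 26×28 by 28×29 → 26×29, cost 26·28·29 = 21112; (T₃ × (T₄ × T₅)): 23×26 by 26×29 → 23×29, cost 23·26·29 = 17342; cumulative 38454; (T₂ × (T₃ × (T₄ × T₅))): 22×23 by 23×29 → 22×29, cost 22·23·29 = 14674; cumulative 53128; (T₁ × (T₂ × (T₃ × (T₄ × T₅)))): 7×22 by 22×29 → 7×29, cost 7·22·29 = 4466; cumulative 57594. Total 57594.
Difference: |46665 − 57594| = 10929.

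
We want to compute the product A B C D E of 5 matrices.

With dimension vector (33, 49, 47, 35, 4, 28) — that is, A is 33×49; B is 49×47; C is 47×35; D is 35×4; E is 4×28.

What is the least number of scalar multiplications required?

25956

Adjacent pairs: AB = 33·49·47 = 75999; BC = 49·47·35 = 80605; CD = 47·35·4 = 6580; DE = 35·4·28 = 3920.
Length 3: A..C: k=1: 0+80605+33·49·35=137200; k=2: 75999+0+33·47·35=130284 → min 130284 | B..D: k=2: 0+6580+49·47·4=15792; k=3: 80605+0+49·35·4=87465 → min 15792 | C..E: k=3: 0+3920+47·35·28=49980; k=4: 6580+0+47·4·28=11844 → min 11844.
Length 4: A..D: k=1: 0+15792+33·49·4=22260; k=2: 75999+6580+33·47·4=88783; k=3: 130284+0+33·35·4=134904 → min 22260 | B..E: k=2: 0+11844+49·47·28=76328; k=3: 80605+3920+49·35·28=132545; k=4: 15792+0+49·4·28=21280 → min 21280.
Length 5: A..E: k=1: 0+21280+33·49·28=66556; k=2: 75999+11844+33·47·28=131271; k=3: 130284+3920+33·35·28=166544; k=4: 22260+0+33·4·28=25956 → min 25956.
Optimal order: ((A (B (C D))) E) with cost 25956.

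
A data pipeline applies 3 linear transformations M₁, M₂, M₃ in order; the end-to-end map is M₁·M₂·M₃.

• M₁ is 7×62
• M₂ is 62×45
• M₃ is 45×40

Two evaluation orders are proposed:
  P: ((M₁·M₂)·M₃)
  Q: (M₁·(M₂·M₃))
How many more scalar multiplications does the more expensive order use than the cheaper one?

Order P = ((M₁·M₂)·M₃): (M₁·M₂): 7×62 by 62×45 → 7×45, cost 7·62·45 = 19530; ((M₁·M₂)·M₃): 7×45 by 45×40 → 7×40, cost 7·45·40 = 12600; cumulative 32130. Total 32130.
Order Q = (M₁·(M₂·M₃)): (M₂·M₃): 62×45 by 45×40 → 62×40, cost 62·45·40 = 111600; (M₁·(M₂·M₃)): 7×62 by 62×40 → 7×40, cost 7·62·40 = 17360; cumulative 128960. Total 128960.
Difference: |32130 − 128960| = 96830.

96830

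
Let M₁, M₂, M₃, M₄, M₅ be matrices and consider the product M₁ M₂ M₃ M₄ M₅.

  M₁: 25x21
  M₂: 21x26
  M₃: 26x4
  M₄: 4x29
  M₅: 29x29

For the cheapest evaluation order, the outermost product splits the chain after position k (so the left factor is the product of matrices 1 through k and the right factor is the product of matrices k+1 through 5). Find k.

Adjacent pairs: M₁M₂ = 25·21·26 = 13650; M₂M₃ = 21·26·4 = 2184; M₃M₄ = 26·4·29 = 3016; M₄M₅ = 4·29·29 = 3364.
Length 3: M₁..M₃: k=1: 0+2184+25·21·4=4284; k=2: 13650+0+25·26·4=16250 → min 4284 | M₂..M₄: k=2: 0+3016+21·26·29=18850; k=3: 2184+0+21·4·29=4620 → min 4620 | M₃..M₅: k=3: 0+3364+26·4·29=6380; k=4: 3016+0+26·29·29=24882 → min 6380.
Length 4: M₁..M₄: k=1: 0+4620+25·21·29=19845; k=2: 13650+3016+25·26·29=35516; k=3: 4284+0+25·4·29=7184 → min 7184 | M₂..M₅: k=2: 0+6380+21·26·29=22214; k=3: 2184+3364+21·4·29=7984; k=4: 4620+0+21·29·29=22281 → min 7984.
Top-level splits: k=1: (M₁..M₁)·(M₂..M₅) → 0+7984+25·21·29 = 23209; k=2: (M₁..M₂)·(M₃..M₅) → 13650+6380+25·26·29 = 38880; k=3: (M₁..M₃)·(M₄..M₅) → 4284+3364+25·4·29 = 10548; k=4: (M₁..M₄)·(M₅..M₅) → 7184+0+25·29·29 = 28209.
Best split is after M₃, i.e. k = 3.

3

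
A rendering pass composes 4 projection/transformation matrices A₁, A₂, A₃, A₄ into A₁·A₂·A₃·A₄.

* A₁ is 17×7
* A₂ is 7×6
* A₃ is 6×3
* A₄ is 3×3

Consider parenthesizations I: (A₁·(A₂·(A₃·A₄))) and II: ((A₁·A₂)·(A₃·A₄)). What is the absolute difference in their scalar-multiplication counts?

Order I = (A₁·(A₂·(A₃·A₄))): (A₃·A₄): 6×3 by 3×3 → 6×3, cost 6·3·3 = 54; (A₂·(A₃·A₄)): 7×6 by 6×3 → 7×3, cost 7·6·3 = 126; cumulative 180; (A₁·(A₂·(A₃·A₄))): 17×7 by 7×3 → 17×3, cost 17·7·3 = 357; cumulative 537. Total 537.
Order II = ((A₁·A₂)·(A₃·A₄)): (A₁·A₂): 17×7 by 7×6 → 17×6, cost 17·7·6 = 714; (A₃·A₄): 6×3 by 3×3 → 6×3, cost 6·3·3 = 54; ((A₁·A₂)·(A₃·A₄)): 17×6 by 6×3 → 17×3, cost 17·6·3 = 306; cumulative 1074. Total 1074.
Difference: |537 − 1074| = 537.

537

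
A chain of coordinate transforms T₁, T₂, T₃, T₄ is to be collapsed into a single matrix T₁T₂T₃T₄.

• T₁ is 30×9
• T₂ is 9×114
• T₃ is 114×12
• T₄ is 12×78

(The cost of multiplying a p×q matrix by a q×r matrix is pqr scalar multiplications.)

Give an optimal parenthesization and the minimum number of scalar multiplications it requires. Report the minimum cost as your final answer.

Adjacent pairs: T₁T₂ = 30·9·114 = 30780; T₂T₃ = 9·114·12 = 12312; T₃T₄ = 114·12·78 = 106704.
Length 3: T₁..T₃: k=1: 0+12312+30·9·12=15552; k=2: 30780+0+30·114·12=71820 → min 15552 | T₂..T₄: k=2: 0+106704+9·114·78=186732; k=3: 12312+0+9·12·78=20736 → min 20736.
Length 4: T₁..T₄: k=1: 0+20736+30·9·78=41796; k=2: 30780+106704+30·114·78=404244; k=3: 15552+0+30·12·78=43632 → min 41796.
Optimal parenthesization: (T₁((T₂T₃)T₄)) with cost 41796.

41796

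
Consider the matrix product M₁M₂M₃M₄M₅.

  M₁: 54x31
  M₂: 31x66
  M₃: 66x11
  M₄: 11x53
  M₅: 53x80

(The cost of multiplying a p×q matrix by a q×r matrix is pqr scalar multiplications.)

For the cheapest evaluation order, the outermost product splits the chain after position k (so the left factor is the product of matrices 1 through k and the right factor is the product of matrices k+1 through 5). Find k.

3

Adjacent pairs: M₁M₂ = 54·31·66 = 110484; M₂M₃ = 31·66·11 = 22506; M₃M₄ = 66·11·53 = 38478; M₄M₅ = 11·53·80 = 46640.
Length 3: M₁..M₃: k=1: 0+22506+54·31·11=40920; k=2: 110484+0+54·66·11=149688 → min 40920 | M₂..M₄: k=2: 0+38478+31·66·53=146916; k=3: 22506+0+31·11·53=40579 → min 40579 | M₃..M₅: k=3: 0+46640+66·11·80=104720; k=4: 38478+0+66·53·80=318318 → min 104720.
Length 4: M₁..M₄: k=1: 0+40579+54·31·53=129301; k=2: 110484+38478+54·66·53=337854; k=3: 40920+0+54·11·53=72402 → min 72402 | M₂..M₅: k=2: 0+104720+31·66·80=268400; k=3: 22506+46640+31·11·80=96426; k=4: 40579+0+31·53·80=172019 → min 96426.
Top-level splits: k=1: (M₁..M₁)·(M₂..M₅) → 0+96426+54·31·80 = 230346; k=2: (M₁..M₂)·(M₃..M₅) → 110484+104720+54·66·80 = 500324; k=3: (M₁..M₃)·(M₄..M₅) → 40920+46640+54·11·80 = 135080; k=4: (M₁..M₄)·(M₅..M₅) → 72402+0+54·53·80 = 301362.
Best split is after M₃, i.e. k = 3.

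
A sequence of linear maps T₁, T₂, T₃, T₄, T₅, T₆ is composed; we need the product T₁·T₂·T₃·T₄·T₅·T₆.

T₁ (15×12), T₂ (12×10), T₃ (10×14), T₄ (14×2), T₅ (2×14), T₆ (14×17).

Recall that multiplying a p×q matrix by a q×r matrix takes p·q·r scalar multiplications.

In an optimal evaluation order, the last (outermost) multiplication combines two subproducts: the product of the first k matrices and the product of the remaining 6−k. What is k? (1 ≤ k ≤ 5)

4

Adjacent pairs: T₁T₂ = 15·12·10 = 1800; T₂T₃ = 12·10·14 = 1680; T₃T₄ = 10·14·2 = 280; T₄T₅ = 14·2·14 = 392; T₅T₆ = 2·14·17 = 476.
Length 3: T₁..T₃: k=1: 0+1680+15·12·14=4200; k=2: 1800+0+15·10·14=3900 → min 3900 | T₂..T₄: k=2: 0+280+12·10·2=520; k=3: 1680+0+12·14·2=2016 → min 520 | T₃..T₅: k=3: 0+392+10·14·14=2352; k=4: 280+0+10·2·14=560 → min 560 | T₄..T₆: k=4: 0+476+14·2·17=952; k=5: 392+0+14·14·17=3724 → min 952.
Length 4: T₁..T₄: k=1: 0+520+15·12·2=880; k=2: 1800+280+15·10·2=2380; k=3: 3900+0+15·14·2=4320 → min 880 | T₂..T₅: k=2: 0+560+12·10·14=2240; k=3: 1680+392+12·14·14=4424; k=4: 520+0+12·2·14=856 → min 856 | T₃..T₆: k=3: 0+952+10·14·17=3332; k=4: 280+476+10·2·17=1096; k=5: 560+0+10·14·17=2940 → min 1096.
Length 5: T₁..T₅: k=1: 0+856+15·12·14=3376; k=2: 1800+560+15·10·14=4460; k=3: 3900+392+15·14·14=7232; k=4: 880+0+15·2·14=1300 → min 1300 | T₂..T₆: k=2: 0+1096+12·10·17=3136; k=3: 1680+952+12·14·17=5488; k=4: 520+476+12·2·17=1404; k=5: 856+0+12·14·17=3712 → min 1404.
Top-level splits: k=1: (T₁..T₁)·(T₂..T₆) → 0+1404+15·12·17 = 4464; k=2: (T₁..T₂)·(T₃..T₆) → 1800+1096+15·10·17 = 5446; k=3: (T₁..T₃)·(T₄..T₆) → 3900+952+15·14·17 = 8422; k=4: (T₁..T₄)·(T₅..T₆) → 880+476+15·2·17 = 1866; k=5: (T₁..T₅)·(T₆..T₆) → 1300+0+15·14·17 = 4870.
Best split is after T₄, i.e. k = 4.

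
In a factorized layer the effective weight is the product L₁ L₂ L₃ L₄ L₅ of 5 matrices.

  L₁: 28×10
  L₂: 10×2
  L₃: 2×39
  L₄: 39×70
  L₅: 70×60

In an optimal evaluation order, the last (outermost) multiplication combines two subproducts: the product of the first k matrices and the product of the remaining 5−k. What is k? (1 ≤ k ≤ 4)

Adjacent pairs: L₁L₂ = 28·10·2 = 560; L₂L₃ = 10·2·39 = 780; L₃L₄ = 2·39·70 = 5460; L₄L₅ = 39·70·60 = 163800.
Length 3: L₁..L₃: k=1: 0+780+28·10·39=11700; k=2: 560+0+28·2·39=2744 → min 2744 | L₂..L₄: k=2: 0+5460+10·2·70=6860; k=3: 780+0+10·39·70=28080 → min 6860 | L₃..L₅: k=3: 0+163800+2·39·60=168480; k=4: 5460+0+2·70·60=13860 → min 13860.
Length 4: L₁..L₄: k=1: 0+6860+28·10·70=26460; k=2: 560+5460+28·2·70=9940; k=3: 2744+0+28·39·70=79184 → min 9940 | L₂..L₅: k=2: 0+13860+10·2·60=15060; k=3: 780+163800+10·39·60=187980; k=4: 6860+0+10·70·60=48860 → min 15060.
Top-level splits: k=1: (L₁..L₁)·(L₂..L₅) → 0+15060+28·10·60 = 31860; k=2: (L₁..L₂)·(L₃..L₅) → 560+13860+28·2·60 = 17780; k=3: (L₁..L₃)·(L₄..L₅) → 2744+163800+28·39·60 = 232064; k=4: (L₁..L₄)·(L₅..L₅) → 9940+0+28·70·60 = 127540.
Best split is after L₂, i.e. k = 2.

2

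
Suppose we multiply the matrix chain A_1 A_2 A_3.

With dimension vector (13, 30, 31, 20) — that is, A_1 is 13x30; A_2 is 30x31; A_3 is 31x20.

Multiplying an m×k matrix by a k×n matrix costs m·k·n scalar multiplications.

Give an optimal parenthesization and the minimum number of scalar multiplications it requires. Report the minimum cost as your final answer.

20150

(A_1 (A_2 A_3)): cost 26400.
((A_1 A_2) A_3): cost 20150.
Optimal: ((A_1 A_2) A_3) with cost 20150.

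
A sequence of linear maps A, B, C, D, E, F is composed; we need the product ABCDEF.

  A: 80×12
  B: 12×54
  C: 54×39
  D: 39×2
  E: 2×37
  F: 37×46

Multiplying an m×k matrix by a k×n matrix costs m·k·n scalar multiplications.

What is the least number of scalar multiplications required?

Adjacent pairs: AB = 80·12·54 = 51840; BC = 12·54·39 = 25272; CD = 54·39·2 = 4212; DE = 39·2·37 = 2886; EF = 2·37·46 = 3404.
Length 3: A..C: k=1: 0+25272+80·12·39=62712; k=2: 51840+0+80·54·39=220320 → min 62712 | B..D: k=2: 0+4212+12·54·2=5508; k=3: 25272+0+12·39·2=26208 → min 5508 | C..E: k=3: 0+2886+54·39·37=80808; k=4: 4212+0+54·2·37=8208 → min 8208 | D..F: k=4: 0+3404+39·2·46=6992; k=5: 2886+0+39·37·46=69264 → min 6992.
Length 4: A..D: k=1: 0+5508+80·12·2=7428; k=2: 51840+4212+80·54·2=64692; k=3: 62712+0+80·39·2=68952 → min 7428 | B..E: k=2: 0+8208+12·54·37=32184; k=3: 25272+2886+12·39·37=45474; k=4: 5508+0+12·2·37=6396 → min 6396 | C..F: k=3: 0+6992+54·39·46=103868; k=4: 4212+3404+54·2·46=12584; k=5: 8208+0+54·37·46=100116 → min 12584.
Length 5: A..E: k=1: 0+6396+80·12·37=41916; k=2: 51840+8208+80·54·37=219888; k=3: 62712+2886+80·39·37=181038; k=4: 7428+0+80·2·37=13348 → min 13348 | B..F: k=2: 0+12584+12·54·46=42392; k=3: 25272+6992+12·39·46=53792; k=4: 5508+3404+12·2·46=10016; k=5: 6396+0+12·37·46=26820 → min 10016.
Length 6: A..F: k=1: 0+10016+80·12·46=54176; k=2: 51840+12584+80·54·46=263144; k=3: 62712+6992+80·39·46=213224; k=4: 7428+3404+80·2·46=18192; k=5: 13348+0+80·37·46=149508 → min 18192.
Optimal order: ((A(B(CD)))(EF)) with cost 18192.

18192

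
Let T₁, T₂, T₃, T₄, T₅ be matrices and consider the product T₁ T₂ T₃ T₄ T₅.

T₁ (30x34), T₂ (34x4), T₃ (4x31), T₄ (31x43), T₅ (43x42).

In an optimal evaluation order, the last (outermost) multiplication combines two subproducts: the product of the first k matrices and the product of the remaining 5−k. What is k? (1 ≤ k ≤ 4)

Adjacent pairs: T₁T₂ = 30·34·4 = 4080; T₂T₃ = 34·4·31 = 4216; T₃T₄ = 4·31·43 = 5332; T₄T₅ = 31·43·42 = 55986.
Length 3: T₁..T₃: k=1: 0+4216+30·34·31=35836; k=2: 4080+0+30·4·31=7800 → min 7800 | T₂..T₄: k=2: 0+5332+34·4·43=11180; k=3: 4216+0+34·31·43=49538 → min 11180 | T₃..T₅: k=3: 0+55986+4·31·42=61194; k=4: 5332+0+4·43·42=12556 → min 12556.
Length 4: T₁..T₄: k=1: 0+11180+30·34·43=55040; k=2: 4080+5332+30·4·43=14572; k=3: 7800+0+30·31·43=47790 → min 14572 | T₂..T₅: k=2: 0+12556+34·4·42=18268; k=3: 4216+55986+34·31·42=104470; k=4: 11180+0+34·43·42=72584 → min 18268.
Top-level splits: k=1: (T₁..T₁)·(T₂..T₅) → 0+18268+30·34·42 = 61108; k=2: (T₁..T₂)·(T₃..T₅) → 4080+12556+30·4·42 = 21676; k=3: (T₁..T₃)·(T₄..T₅) → 7800+55986+30·31·42 = 102846; k=4: (T₁..T₄)·(T₅..T₅) → 14572+0+30·43·42 = 68752.
Best split is after T₂, i.e. k = 2.

2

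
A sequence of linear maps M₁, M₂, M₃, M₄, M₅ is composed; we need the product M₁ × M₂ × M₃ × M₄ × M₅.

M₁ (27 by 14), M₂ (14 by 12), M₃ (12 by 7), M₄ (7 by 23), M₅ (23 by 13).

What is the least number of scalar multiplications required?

Adjacent pairs: M₁M₂ = 27·14·12 = 4536; M₂M₃ = 14·12·7 = 1176; M₃M₄ = 12·7·23 = 1932; M₄M₅ = 7·23·13 = 2093.
Length 3: M₁..M₃: k=1: 0+1176+27·14·7=3822; k=2: 4536+0+27·12·7=6804 → min 3822 | M₂..M₄: k=2: 0+1932+14·12·23=5796; k=3: 1176+0+14·7·23=3430 → min 3430 | M₃..M₅: k=3: 0+2093+12·7·13=3185; k=4: 1932+0+12·23·13=5520 → min 3185.
Length 4: M₁..M₄: k=1: 0+3430+27·14·23=12124; k=2: 4536+1932+27·12·23=13920; k=3: 3822+0+27·7·23=8169 → min 8169 | M₂..M₅: k=2: 0+3185+14·12·13=5369; k=3: 1176+2093+14·7·13=4543; k=4: 3430+0+14·23·13=7616 → min 4543.
Length 5: M₁..M₅: k=1: 0+4543+27·14·13=9457; k=2: 4536+3185+27·12·13=11933; k=3: 3822+2093+27·7·13=8372; k=4: 8169+0+27·23·13=16242 → min 8372.
Optimal order: ((M₁ × (M₂ × M₃)) × (M₄ × M₅)) with cost 8372.

8372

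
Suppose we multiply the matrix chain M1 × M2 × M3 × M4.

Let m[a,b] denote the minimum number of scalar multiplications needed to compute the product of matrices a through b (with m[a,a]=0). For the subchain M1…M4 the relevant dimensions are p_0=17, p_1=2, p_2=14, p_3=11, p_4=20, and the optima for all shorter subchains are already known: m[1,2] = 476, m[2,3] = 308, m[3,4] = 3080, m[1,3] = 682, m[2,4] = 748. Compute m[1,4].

m[1,4] = min over k∈[1,3] of m[1,k]+m[k+1,4]+p_{0}·p_k·p_{4}.
k=1: 0 + 748 + 17·2·20 = 1428; k=2: 476 + 3080 + 17·14·20 = 8316; k=3: 682 + 0 + 17·11·20 = 4422.
Minimum: 1428 at k=1.

1428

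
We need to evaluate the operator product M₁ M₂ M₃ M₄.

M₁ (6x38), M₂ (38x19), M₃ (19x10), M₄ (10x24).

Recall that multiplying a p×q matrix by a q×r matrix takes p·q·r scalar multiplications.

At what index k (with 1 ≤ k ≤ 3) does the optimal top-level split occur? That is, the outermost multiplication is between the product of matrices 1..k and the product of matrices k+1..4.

3

Adjacent pairs: M₁M₂ = 6·38·19 = 4332; M₂M₃ = 38·19·10 = 7220; M₃M₄ = 19·10·24 = 4560.
Length 3: M₁..M₃: k=1: 0+7220+6·38·10=9500; k=2: 4332+0+6·19·10=5472 → min 5472 | M₂..M₄: k=2: 0+4560+38·19·24=21888; k=3: 7220+0+38·10·24=16340 → min 16340.
Top-level splits: k=1: (M₁..M₁)·(M₂..M₄) → 0+16340+6·38·24 = 21812; k=2: (M₁..M₂)·(M₃..M₄) → 4332+4560+6·19·24 = 11628; k=3: (M₁..M₃)·(M₄..M₄) → 5472+0+6·10·24 = 6912.
Best split is after M₃, i.e. k = 3.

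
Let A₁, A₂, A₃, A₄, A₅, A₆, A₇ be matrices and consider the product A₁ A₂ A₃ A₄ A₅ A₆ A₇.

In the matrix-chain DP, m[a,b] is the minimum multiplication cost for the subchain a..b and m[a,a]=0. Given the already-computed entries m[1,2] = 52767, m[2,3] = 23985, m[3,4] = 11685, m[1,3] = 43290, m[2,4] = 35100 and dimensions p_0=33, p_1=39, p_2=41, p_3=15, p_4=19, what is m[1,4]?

m[1,4] = min over k∈[1,3] of m[1,k]+m[k+1,4]+p_{0}·p_k·p_{4}.
k=1: 0 + 35100 + 33·39·19 = 59553; k=2: 52767 + 11685 + 33·41·19 = 90159; k=3: 43290 + 0 + 33·15·19 = 52695.
Minimum: 52695 at k=3.

52695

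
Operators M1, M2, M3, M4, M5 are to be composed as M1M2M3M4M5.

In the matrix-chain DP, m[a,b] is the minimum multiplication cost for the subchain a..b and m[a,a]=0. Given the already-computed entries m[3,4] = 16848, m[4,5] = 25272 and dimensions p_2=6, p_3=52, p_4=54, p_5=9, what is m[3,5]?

m[3,5] = min over k∈[3,4] of m[3,k]+m[k+1,5]+p_{2}·p_k·p_{5}.
k=3: 0 + 25272 + 6·52·9 = 28080; k=4: 16848 + 0 + 6·54·9 = 19764.
Minimum: 19764 at k=4.

19764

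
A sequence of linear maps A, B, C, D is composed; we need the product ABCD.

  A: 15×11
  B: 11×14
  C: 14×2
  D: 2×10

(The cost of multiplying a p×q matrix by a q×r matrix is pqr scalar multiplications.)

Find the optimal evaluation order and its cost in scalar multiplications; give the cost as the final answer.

Adjacent pairs: AB = 15·11·14 = 2310; BC = 11·14·2 = 308; CD = 14·2·10 = 280.
Length 3: A..C: k=1: 0+308+15·11·2=638; k=2: 2310+0+15·14·2=2730 → min 638 | B..D: k=2: 0+280+11·14·10=1820; k=3: 308+0+11·2·10=528 → min 528.
Length 4: A..D: k=1: 0+528+15·11·10=2178; k=2: 2310+280+15·14·10=4690; k=3: 638+0+15·2·10=938 → min 938.
Optimal parenthesization: ((A(BC))D) with cost 938.

938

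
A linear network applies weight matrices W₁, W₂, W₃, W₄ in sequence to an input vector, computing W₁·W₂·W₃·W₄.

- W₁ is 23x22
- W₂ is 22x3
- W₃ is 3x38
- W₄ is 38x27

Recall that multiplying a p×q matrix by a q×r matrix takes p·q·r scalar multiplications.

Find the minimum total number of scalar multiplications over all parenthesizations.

Adjacent pairs: W₁W₂ = 23·22·3 = 1518; W₂W₃ = 22·3·38 = 2508; W₃W₄ = 3·38·27 = 3078.
Length 3: W₁..W₃: k=1: 0+2508+23·22·38=21736; k=2: 1518+0+23·3·38=4140 → min 4140 | W₂..W₄: k=2: 0+3078+22·3·27=4860; k=3: 2508+0+22·38·27=25080 → min 4860.
Length 4: W₁..W₄: k=1: 0+4860+23·22·27=18522; k=2: 1518+3078+23·3·27=6459; k=3: 4140+0+23·38·27=27738 → min 6459.
Optimal order: ((W₁·W₂)·(W₃·W₄)) with cost 6459.

6459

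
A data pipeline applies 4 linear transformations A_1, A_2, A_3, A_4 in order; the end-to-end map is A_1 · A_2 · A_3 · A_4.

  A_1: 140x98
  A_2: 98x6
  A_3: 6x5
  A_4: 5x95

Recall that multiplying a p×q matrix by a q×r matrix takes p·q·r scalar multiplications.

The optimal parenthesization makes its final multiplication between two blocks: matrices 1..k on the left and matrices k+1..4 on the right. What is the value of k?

3

Adjacent pairs: A_1A_2 = 140·98·6 = 82320; A_2A_3 = 98·6·5 = 2940; A_3A_4 = 6·5·95 = 2850.
Length 3: A_1..A_3: k=1: 0+2940+140·98·5=71540; k=2: 82320+0+140·6·5=86520 → min 71540 | A_2..A_4: k=2: 0+2850+98·6·95=58710; k=3: 2940+0+98·5·95=49490 → min 49490.
Top-level splits: k=1: (A_1..A_1)·(A_2..A_4) → 0+49490+140·98·95 = 1352890; k=2: (A_1..A_2)·(A_3..A_4) → 82320+2850+140·6·95 = 164970; k=3: (A_1..A_3)·(A_4..A_4) → 71540+0+140·5·95 = 138040.
Best split is after A_3, i.e. k = 3.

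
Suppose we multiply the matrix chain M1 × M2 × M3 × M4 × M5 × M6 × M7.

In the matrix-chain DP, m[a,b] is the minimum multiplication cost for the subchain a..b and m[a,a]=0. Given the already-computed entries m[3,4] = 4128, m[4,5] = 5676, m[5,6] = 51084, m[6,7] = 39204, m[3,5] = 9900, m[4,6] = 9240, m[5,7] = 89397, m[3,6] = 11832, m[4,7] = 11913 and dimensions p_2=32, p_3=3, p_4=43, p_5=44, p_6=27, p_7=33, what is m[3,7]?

15081

m[3,7] = min over k∈[3,6] of m[3,k]+m[k+1,7]+p_{2}·p_k·p_{7}.
k=3: 0 + 11913 + 32·3·33 = 15081; k=4: 4128 + 89397 + 32·43·33 = 138933; k=5: 9900 + 39204 + 32·44·33 = 95568; k=6: 11832 + 0 + 32·27·33 = 40344.
Minimum: 15081 at k=3.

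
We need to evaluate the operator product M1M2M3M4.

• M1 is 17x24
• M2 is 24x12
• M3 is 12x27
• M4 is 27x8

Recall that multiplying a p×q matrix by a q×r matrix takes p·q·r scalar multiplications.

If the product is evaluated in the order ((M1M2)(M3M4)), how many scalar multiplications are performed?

(M1M2): 17×24 by 24×12 → 17×12, cost 17·24·12 = 4896
(M3M4): 12×27 by 27×8 → 12×8, cost 12·27·8 = 2592
((M1M2)(M3M4)): 17×12 by 12×8 → 17×8, cost 17·12·8 = 1632; cumulative 9120
Total: 9120 scalar multiplications.

9120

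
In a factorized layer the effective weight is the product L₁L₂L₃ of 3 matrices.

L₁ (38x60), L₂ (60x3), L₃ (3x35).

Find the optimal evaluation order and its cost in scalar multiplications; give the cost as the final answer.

10830

(L₁(L₂L₃)): cost 86100.
((L₁L₂)L₃): cost 10830.
Optimal: ((L₁L₂)L₃) with cost 10830.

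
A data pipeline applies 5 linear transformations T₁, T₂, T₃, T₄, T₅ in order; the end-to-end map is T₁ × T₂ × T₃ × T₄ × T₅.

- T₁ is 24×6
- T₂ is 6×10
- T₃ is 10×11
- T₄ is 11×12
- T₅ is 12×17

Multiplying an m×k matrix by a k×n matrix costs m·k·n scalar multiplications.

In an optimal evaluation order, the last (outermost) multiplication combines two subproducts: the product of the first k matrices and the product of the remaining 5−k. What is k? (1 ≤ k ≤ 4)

Adjacent pairs: T₁T₂ = 24·6·10 = 1440; T₂T₃ = 6·10·11 = 660; T₃T₄ = 10·11·12 = 1320; T₄T₅ = 11·12·17 = 2244.
Length 3: T₁..T₃: k=1: 0+660+24·6·11=2244; k=2: 1440+0+24·10·11=4080 → min 2244 | T₂..T₄: k=2: 0+1320+6·10·12=2040; k=3: 660+0+6·11·12=1452 → min 1452 | T₃..T₅: k=3: 0+2244+10·11·17=4114; k=4: 1320+0+10·12·17=3360 → min 3360.
Length 4: T₁..T₄: k=1: 0+1452+24·6·12=3180; k=2: 1440+1320+24·10·12=5640; k=3: 2244+0+24·11·12=5412 → min 3180 | T₂..T₅: k=2: 0+3360+6·10·17=4380; k=3: 660+2244+6·11·17=4026; k=4: 1452+0+6·12·17=2676 → min 2676.
Top-level splits: k=1: (T₁..T₁)·(T₂..T₅) → 0+2676+24·6·17 = 5124; k=2: (T₁..T₂)·(T₃..T₅) → 1440+3360+24·10·17 = 8880; k=3: (T₁..T₃)·(T₄..T₅) → 2244+2244+24·11·17 = 8976; k=4: (T₁..T₄)·(T₅..T₅) → 3180+0+24·12·17 = 8076.
Best split is after T₁, i.e. k = 1.

1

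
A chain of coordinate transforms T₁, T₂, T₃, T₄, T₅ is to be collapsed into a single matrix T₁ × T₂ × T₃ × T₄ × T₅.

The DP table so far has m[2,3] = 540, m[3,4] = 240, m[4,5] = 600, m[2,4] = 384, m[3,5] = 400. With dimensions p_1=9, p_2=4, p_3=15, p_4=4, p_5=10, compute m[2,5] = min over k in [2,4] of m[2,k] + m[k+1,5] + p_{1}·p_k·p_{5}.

m[2,5] = min over k∈[2,4] of m[2,k]+m[k+1,5]+p_{1}·p_k·p_{5}.
k=2: 0 + 400 + 9·4·10 = 760; k=3: 540 + 600 + 9·15·10 = 2490; k=4: 384 + 0 + 9·4·10 = 744.
Minimum: 744 at k=4.

744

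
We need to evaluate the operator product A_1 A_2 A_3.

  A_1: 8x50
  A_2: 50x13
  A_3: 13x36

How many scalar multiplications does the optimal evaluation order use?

8944

Order (A_1 (A_2 A_3)): (A_2 A_3): 50×13 by 13×36 → 50×36, cost 50·13·36 = 23400; (A_1 (A_2 A_3)): 8×50 by 50×36 → 8×36, cost 8·50·36 = 14400; cumulative 37800. Total 37800.
Order ((A_1 A_2) A_3): (A_1 A_2): 8×50 by 50×13 → 8×13, cost 8·50·13 = 5200; ((A_1 A_2) A_3): 8×13 by 13×36 → 8×36, cost 8·13·36 = 3744; cumulative 8944. Total 8944.
Minimum: 8944.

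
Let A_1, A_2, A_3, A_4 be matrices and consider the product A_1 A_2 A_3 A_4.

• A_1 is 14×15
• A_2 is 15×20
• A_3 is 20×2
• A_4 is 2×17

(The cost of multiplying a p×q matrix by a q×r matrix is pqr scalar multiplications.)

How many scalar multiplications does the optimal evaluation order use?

1496

Adjacent pairs: A_1A_2 = 14·15·20 = 4200; A_2A_3 = 15·20·2 = 600; A_3A_4 = 20·2·17 = 680.
Length 3: A_1..A_3: k=1: 0+600+14·15·2=1020; k=2: 4200+0+14·20·2=4760 → min 1020 | A_2..A_4: k=2: 0+680+15·20·17=5780; k=3: 600+0+15·2·17=1110 → min 1110.
Length 4: A_1..A_4: k=1: 0+1110+14·15·17=4680; k=2: 4200+680+14·20·17=9640; k=3: 1020+0+14·2·17=1496 → min 1496.
Optimal order: ((A_1 (A_2 A_3)) A_4) with cost 1496.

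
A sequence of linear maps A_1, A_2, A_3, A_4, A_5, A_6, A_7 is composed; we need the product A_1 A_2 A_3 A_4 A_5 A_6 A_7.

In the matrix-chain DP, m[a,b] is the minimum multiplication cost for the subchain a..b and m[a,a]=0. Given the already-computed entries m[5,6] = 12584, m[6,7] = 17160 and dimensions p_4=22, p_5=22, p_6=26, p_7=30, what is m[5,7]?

29744

m[5,7] = min over k∈[5,6] of m[5,k]+m[k+1,7]+p_{4}·p_k·p_{7}.
k=5: 0 + 17160 + 22·22·30 = 31680; k=6: 12584 + 0 + 22·26·30 = 29744.
Minimum: 29744 at k=6.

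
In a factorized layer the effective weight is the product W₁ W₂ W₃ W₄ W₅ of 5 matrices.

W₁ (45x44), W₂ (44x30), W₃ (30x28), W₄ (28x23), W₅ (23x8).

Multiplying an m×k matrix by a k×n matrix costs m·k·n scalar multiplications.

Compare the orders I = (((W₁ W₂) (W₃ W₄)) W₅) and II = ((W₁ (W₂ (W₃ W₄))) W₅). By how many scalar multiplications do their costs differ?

Order I = (((W₁ W₂) (W₃ W₄)) W₅): (W₁ W₂): 45×44 by 44×30 → 45×30, cost 45·44·30 = 59400; (W₃ W₄): 30×28 by 28×23 → 30×23, cost 30·28·23 = 19320; ((W₁ W₂) (W₃ W₄)): 45×30 by 30×23 → 45×23, cost 45·30·23 = 31050; cumulative 109770; (((W₁ W₂) (W₃ W₄)) W₅): 45×23 by 23×8 → 45×8, cost 45·23·8 = 8280; cumulative 118050. Total 118050.
Order II = ((W₁ (W₂ (W₃ W₄))) W₅): (W₃ W₄): 30×28 by 28×23 → 30×23, cost 30·28·23 = 19320; (W₂ (W₃ W₄)): 44×30 by 30×23 → 44×23, cost 44·30·23 = 30360; cumulative 49680; (W₁ (W₂ (W₃ W₄))): 45×44 by 44×23 → 45×23, cost 45·44·23 = 45540; cumulative 95220; ((W₁ (W₂ (W₃ W₄))) W₅): 45×23 by 23×8 → 45×8, cost 45·23·8 = 8280; cumulative 103500. Total 103500.
Difference: |118050 − 103500| = 14550.

14550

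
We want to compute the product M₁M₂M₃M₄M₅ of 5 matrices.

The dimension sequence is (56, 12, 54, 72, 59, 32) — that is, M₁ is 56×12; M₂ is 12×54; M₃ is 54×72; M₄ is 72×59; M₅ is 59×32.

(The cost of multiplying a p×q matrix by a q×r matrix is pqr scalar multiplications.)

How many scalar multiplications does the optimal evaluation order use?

141792

Adjacent pairs: M₁M₂ = 56·12·54 = 36288; M₂M₃ = 12·54·72 = 46656; M₃M₄ = 54·72·59 = 229392; M₄M₅ = 72·59·32 = 135936.
Length 3: M₁..M₃: k=1: 0+46656+56·12·72=95040; k=2: 36288+0+56·54·72=254016 → min 95040 | M₂..M₄: k=2: 0+229392+12·54·59=267624; k=3: 46656+0+12·72·59=97632 → min 97632 | M₃..M₅: k=3: 0+135936+54·72·32=260352; k=4: 229392+0+54·59·32=331344 → min 260352.
Length 4: M₁..M₄: k=1: 0+97632+56·12·59=137280; k=2: 36288+229392+56·54·59=444096; k=3: 95040+0+56·72·59=332928 → min 137280 | M₂..M₅: k=2: 0+260352+12·54·32=281088; k=3: 46656+135936+12·72·32=210240; k=4: 97632+0+12·59·32=120288 → min 120288.
Length 5: M₁..M₅: k=1: 0+120288+56·12·32=141792; k=2: 36288+260352+56·54·32=393408; k=3: 95040+135936+56·72·32=360000; k=4: 137280+0+56·59·32=243008 → min 141792.
Optimal order: (M₁(((M₂M₃)M₄)M₅)) with cost 141792.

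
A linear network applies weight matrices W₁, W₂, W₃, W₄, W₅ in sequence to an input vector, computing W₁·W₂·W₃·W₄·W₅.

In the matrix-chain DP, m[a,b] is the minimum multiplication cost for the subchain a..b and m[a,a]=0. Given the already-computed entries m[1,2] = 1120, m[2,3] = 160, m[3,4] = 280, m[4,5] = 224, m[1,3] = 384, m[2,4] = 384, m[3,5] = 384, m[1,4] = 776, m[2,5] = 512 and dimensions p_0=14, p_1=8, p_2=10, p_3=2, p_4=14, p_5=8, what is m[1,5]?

832

m[1,5] = min over k∈[1,4] of m[1,k]+m[k+1,5]+p_{0}·p_k·p_{5}.
k=1: 0 + 512 + 14·8·8 = 1408; k=2: 1120 + 384 + 14·10·8 = 2624; k=3: 384 + 224 + 14·2·8 = 832; k=4: 776 + 0 + 14·14·8 = 2344.
Minimum: 832 at k=3.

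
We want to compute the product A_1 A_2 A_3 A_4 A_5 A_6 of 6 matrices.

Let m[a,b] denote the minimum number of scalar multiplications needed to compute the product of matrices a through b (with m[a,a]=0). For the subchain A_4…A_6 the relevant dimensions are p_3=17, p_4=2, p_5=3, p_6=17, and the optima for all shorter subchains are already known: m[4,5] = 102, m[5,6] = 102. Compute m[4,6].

m[4,6] = min over k∈[4,5] of m[4,k]+m[k+1,6]+p_{3}·p_k·p_{6}.
k=4: 0 + 102 + 17·2·17 = 680; k=5: 102 + 0 + 17·3·17 = 969.
Minimum: 680 at k=4.

680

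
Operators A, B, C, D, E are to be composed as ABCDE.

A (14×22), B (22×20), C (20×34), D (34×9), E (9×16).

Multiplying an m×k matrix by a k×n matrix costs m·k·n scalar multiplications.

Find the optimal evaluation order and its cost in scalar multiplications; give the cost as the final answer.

Adjacent pairs: AB = 14·22·20 = 6160; BC = 22·20·34 = 14960; CD = 20·34·9 = 6120; DE = 34·9·16 = 4896.
Length 3: A..C: k=1: 0+14960+14·22·34=25432; k=2: 6160+0+14·20·34=15680 → min 15680 | B..D: k=2: 0+6120+22·20·9=10080; k=3: 14960+0+22·34·9=21692 → min 10080 | C..E: k=3: 0+4896+20·34·16=15776; k=4: 6120+0+20·9·16=9000 → min 9000.
Length 4: A..D: k=1: 0+10080+14·22·9=12852; k=2: 6160+6120+14·20·9=14800; k=3: 15680+0+14·34·9=19964 → min 12852 | B..E: k=2: 0+9000+22·20·16=16040; k=3: 14960+4896+22·34·16=31824; k=4: 10080+0+22·9·16=13248 → min 13248.
Length 5: A..E: k=1: 0+13248+14·22·16=18176; k=2: 6160+9000+14·20·16=19640; k=3: 15680+4896+14·34·16=28192; k=4: 12852+0+14·9·16=14868 → min 14868.
Optimal parenthesization: ((A(B(CD)))E) with cost 14868.

14868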